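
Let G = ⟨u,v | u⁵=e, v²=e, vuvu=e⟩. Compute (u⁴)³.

Compute successive powers of (u⁴), reducing at each step:
  (u⁴)²: (u⁴) · u⁴ = u³
  (u⁴)³: (u³) · u⁴ = u²

Answer: u²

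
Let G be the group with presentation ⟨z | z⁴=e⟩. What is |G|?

G is generated by a single element, so G is cyclic. The relator gives z⁴ = e and no smaller power is forced to be e, so the 4 powers {e, z, z², z³} are distinct. Hence |G| = 4.

Answer: 4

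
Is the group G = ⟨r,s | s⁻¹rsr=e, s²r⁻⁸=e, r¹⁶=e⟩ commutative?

r·s = rs but s·r = r⁷s⁻¹, so r·s ≠ s·r and G is not abelian.

Answer: No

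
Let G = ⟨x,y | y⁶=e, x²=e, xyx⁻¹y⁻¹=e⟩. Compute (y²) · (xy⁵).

Compute (y²) · (xy⁵) by multiplying left to right and reducing via the relations at each step:
  (y²) · x = xy²
  (xy²) · y⁵ = xy

Answer: xy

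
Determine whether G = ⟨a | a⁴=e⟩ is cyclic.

|G| = 4. The element a has order 4 (its powers give 4 distinct elements), so ⟨a⟩ = G and G is cyclic.

Answer: Yes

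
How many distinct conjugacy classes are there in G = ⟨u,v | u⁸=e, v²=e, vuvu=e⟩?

The conjugacy classes (representative and size) are:
  [e] (size 1), [u] (size 2), [u⁶] (size 2), [u³] (size 2), [u⁴] (size 1), [v] (size 4), [u⁵v] (size 4).
Class equation: 1 + 2 + 2 + 2 + 1 + 4 + 4 = 16 = |G|. So G has 7 conjugacy classes.

Answer: 7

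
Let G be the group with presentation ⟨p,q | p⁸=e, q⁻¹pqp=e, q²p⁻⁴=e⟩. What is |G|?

Enumerate words in the generators, reducing via the relations: the distinct elements are
  {e, p, q, pq, p², p³, p⁴, p⁵, p⁶, p⁷, p²q, p³q, q⁻¹, pq⁻¹, p²q⁻¹, p³q⁻¹}.
No further products give new elements, so |G| = 16.

Answer: 16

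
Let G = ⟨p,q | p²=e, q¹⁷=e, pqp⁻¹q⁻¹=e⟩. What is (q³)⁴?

Compute successive powers of (q³), reducing at each step:
  (q³)²: (q³) · q³ = q⁶
  (q³)³: (q⁶) · q³ = q⁹
  (q³)⁴: (q⁹) · q³ = q¹²

Answer: q¹²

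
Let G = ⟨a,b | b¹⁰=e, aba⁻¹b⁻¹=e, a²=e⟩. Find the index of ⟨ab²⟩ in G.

First find ord(ab²) by computing successive powers:
  (ab²)¹ = ab², (ab²)² = b⁴, (ab²)³ = ab⁶, (ab²)⁴ = b⁸, (ab²)⁵ = a, (ab²)⁶ = b², (ab²)⁷ = ab⁴, (ab²)⁸ = b⁶, (ab²)⁹ = ab⁸, (ab²)¹⁰ = e.
So |⟨ab²⟩| = ord(ab²) = 10. With |G| = 20, by Lagrange [G : ⟨ab²⟩] = 20/10 = 2.

Answer: 2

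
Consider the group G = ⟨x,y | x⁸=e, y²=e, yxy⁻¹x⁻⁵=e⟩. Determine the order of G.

Enumerate words in the generators, reducing via the relations: the distinct elements are
  {e, x, y, xy, x², x³, x⁴, x⁵, x⁶, x⁷, x²y, x³y, x⁴y, x⁵y, x⁶y, x⁷y}.
No further products give new elements, so |G| = 16.

Answer: 16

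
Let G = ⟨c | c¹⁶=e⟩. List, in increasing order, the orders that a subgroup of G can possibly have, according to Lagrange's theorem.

|G| = 16 = 2⁴. By Lagrange's theorem the order of any subgroup divides 16; the divisors of 16 are 1, 2, 4, 8, 16.

Answer: 1, 2, 4, 8, 16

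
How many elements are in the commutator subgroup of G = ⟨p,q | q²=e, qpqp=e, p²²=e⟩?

G' = [G, G] is generated by all commutators. The generator-pair commutators are: [p, q] = p².
The subgroup they normally generate is {e, p², p⁴, p⁶, p⁸, p¹⁰, p¹², p¹⁴, p¹⁶, p¹⁸, p²⁰}, of order 11.
Check: |G/G'| = 44/11 = 4 is the order of the abelianisation.

Answer: 11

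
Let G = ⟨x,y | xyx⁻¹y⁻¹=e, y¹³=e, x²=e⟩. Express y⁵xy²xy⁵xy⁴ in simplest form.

Multiply left to right, reducing at each step:
  (y⁵) · x = xy⁵
  (xy⁵) · y² = xy⁷
  (xy⁷) · x = y⁷
  (y⁷) · y⁵ = y¹²
  (y¹²) · x = xy¹²
  (xy¹²) · y⁴ = xy³

Answer: xy³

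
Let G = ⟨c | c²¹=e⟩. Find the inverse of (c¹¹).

The order of (c¹¹) is 21 (smallest k with (c¹¹)ᵏ = e), so (c¹¹)⁻¹ = (c¹¹)²⁰ = c¹⁰.
Check: (c¹¹) · (c¹⁰) → (c¹¹) · c¹⁰ = e, giving e as required.

Answer: c¹⁰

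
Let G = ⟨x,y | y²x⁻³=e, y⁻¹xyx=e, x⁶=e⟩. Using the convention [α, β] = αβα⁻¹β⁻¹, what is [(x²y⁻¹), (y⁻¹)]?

[(x²y⁻¹), (y⁻¹)] = (x²y⁻¹)·(y⁻¹)·(x²y⁻¹)⁻¹·(y⁻¹)⁻¹.
  (x²y⁻¹) · (y⁻¹) = x⁵
  (x⁵) · (x²y) = xy
  (xy) · y = x⁴

Answer: x⁴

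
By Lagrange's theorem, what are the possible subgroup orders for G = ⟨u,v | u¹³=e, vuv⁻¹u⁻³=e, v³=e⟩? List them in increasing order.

|G| = 39 = 3 · 13. By Lagrange's theorem the order of any subgroup divides 39; the divisors of 39 are 1, 3, 13, 39.

Answer: 1, 3, 13, 39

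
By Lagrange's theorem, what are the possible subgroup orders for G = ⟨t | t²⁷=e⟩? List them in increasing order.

|G| = 27 = 3³. By Lagrange's theorem the order of any subgroup divides 27; the divisors of 27 are 1, 3, 9, 27.

Answer: 1, 3, 9, 27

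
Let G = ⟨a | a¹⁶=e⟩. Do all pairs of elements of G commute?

G has a single generator, so G is cyclic and hence abelian.

Answer: Yes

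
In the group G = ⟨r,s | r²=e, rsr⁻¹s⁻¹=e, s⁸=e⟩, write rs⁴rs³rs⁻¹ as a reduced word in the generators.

Multiply left to right, reducing at each step:
  r · s⁴ = rs⁴
  (rs⁴) · r = s⁴
  (s⁴) · s³ = s⁷
  (s⁷) · r = rs⁷
  (rs⁷) · s⁻¹ = rs⁶

Answer: rs⁶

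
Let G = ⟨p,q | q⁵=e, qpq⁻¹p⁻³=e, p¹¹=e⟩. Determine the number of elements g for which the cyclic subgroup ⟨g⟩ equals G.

⟨g⟩ = G would require ord(g) = |G| = 55, but the maximum element order in G is 11 < 55. So G is not cyclic and no single element generates it: the count is 0.

Answer: 0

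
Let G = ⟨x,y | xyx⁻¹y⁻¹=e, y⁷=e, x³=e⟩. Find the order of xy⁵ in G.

Compute successive powers until reaching e:
  (xy⁵)¹ = xy⁵, (xy⁵)² = x²y³, (xy⁵)³ = y, (xy⁵)⁴ = xy⁶, (xy⁵)⁵ = x²y⁴, (xy⁵)⁶ = y², (xy⁵)⁷ = x, (xy⁵)⁸ = x²y⁵, (xy⁵)⁹ = y³, (xy⁵)¹⁰ = xy, (xy⁵)¹¹ = x²y⁶, (xy⁵)¹² = y⁴, (xy⁵)¹³ = xy², (xy⁵)¹⁴ = x², (xy⁵)¹⁵ = y⁵, (xy⁵)¹⁶ = xy³, (xy⁵)¹⁷ = x²y, (xy⁵)¹⁸ = y⁶, (xy⁵)¹⁹ = xy⁴, (xy⁵)²⁰ = x²y², (xy⁵)²¹ = e.
The smallest positive k with (xy⁵)ᵏ = e is 21.

Answer: 21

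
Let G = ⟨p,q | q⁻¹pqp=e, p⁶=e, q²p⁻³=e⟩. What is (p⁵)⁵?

Compute successive powers of (p⁵), reducing at each step:
  (p⁵)²: (p⁵) · p⁵ = p⁴
  (p⁵)³: (p⁴) · p⁵ = p³
  (p⁵)⁴: (p³) · p⁵ = p²
  (p⁵)⁵: (p²) · p⁵ = p

Answer: p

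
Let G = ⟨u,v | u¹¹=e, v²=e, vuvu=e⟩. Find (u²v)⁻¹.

The order of (u²v) is 2 (smallest k with (u²v)ᵏ = e), so (u²v)⁻¹ = (u²v)¹ = u²v.
Check: (u²v) · (u²v) → (u²v) · u² = v;   v · v = e, giving e as required.

Answer: u²v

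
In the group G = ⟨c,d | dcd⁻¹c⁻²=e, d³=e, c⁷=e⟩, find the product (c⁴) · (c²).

Compute (c⁴) · (c²) by multiplying left to right and reducing via the relations at each step:
  (c⁴) · c² = c⁶

Answer: c⁶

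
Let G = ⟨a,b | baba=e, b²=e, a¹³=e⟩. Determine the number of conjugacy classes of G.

The conjugacy classes (representative and size) are:
  [e] (size 1), [a¹²] (size 2), [a¹¹] (size 2), [a³] (size 2), [a⁴] (size 2), [a⁸] (size 2), [a⁶] (size 2), [b] (size 13).
Class equation: 1 + 2 + 2 + 2 + 2 + 2 + 2 + 13 = 26 = |G|. So G has 8 conjugacy classes.

Answer: 8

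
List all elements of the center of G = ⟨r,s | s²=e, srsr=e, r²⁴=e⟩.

An element z ∈ Z(G) iff z commutes with every generator.
For example r¹² is central: (r¹²)·r = r¹³ = r·(r¹²); (r¹²)·s = r¹²s = s·(r¹²).
Whereas r ∉ Z(G) since r·s = rs ≠ r²³s = s·r.
Checking each of the 48 elements this way gives Z(G) = {e, r¹²}, of order 2.

Answer: {e, r¹²}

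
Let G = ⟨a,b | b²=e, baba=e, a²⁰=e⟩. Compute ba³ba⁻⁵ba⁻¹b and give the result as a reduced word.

Multiply left to right, reducing at each step:
  b · a³ = a¹⁷b
  (a¹⁷b) · b = a¹⁷
  (a¹⁷) · a⁻⁵ = a¹²
  (a¹²) · b = a¹²b
  (a¹²b) · a⁻¹ = a¹³b
  (a¹³b) · b = a¹³

Answer: a¹³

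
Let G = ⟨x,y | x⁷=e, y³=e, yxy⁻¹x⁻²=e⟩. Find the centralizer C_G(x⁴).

⟨x⁴⟩ ⊆ C_G(x⁴) since powers of x⁴ commute with x⁴; so |C_G(x⁴)| ≥ |⟨x⁴⟩| = 7.
By orbit–stabilizer, |C_G(x⁴)| = |G| / |conj. class of x⁴| = 21 / 3 = 7.
The 7 elements commuting with x⁴ are {e, x, x², x³, x⁴, x⁵, x⁶}.

Answer: {e, x, x², x³, x⁴, x⁵, x⁶}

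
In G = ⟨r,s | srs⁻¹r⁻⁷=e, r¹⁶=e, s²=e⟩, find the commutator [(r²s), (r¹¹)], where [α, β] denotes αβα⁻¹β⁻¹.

[(r²s), (r¹¹)] = (r²s)·(r¹¹)·(r²s)⁻¹·(r¹¹)⁻¹.
  (r²s) · (r¹¹) = r¹⁵s
  (r¹⁵s) · (r²s) = r¹³
  (r¹³) · (r⁵) = r²

Answer: r²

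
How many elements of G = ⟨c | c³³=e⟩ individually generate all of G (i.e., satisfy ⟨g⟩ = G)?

G is cyclic of order 33. An element generates G iff its order is 33, and a cyclic group of order 33 has exactly φ(33) = 20 such elements.

Answer: 20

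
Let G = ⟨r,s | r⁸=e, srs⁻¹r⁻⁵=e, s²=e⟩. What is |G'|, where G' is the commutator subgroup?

G' = [G, G] is generated by all commutators. The generator-pair commutators are: [r, s] = r⁴.
The subgroup they normally generate is {e, r⁴}, of order 2.
Check: |G/G'| = 16/2 = 8 is the order of the abelianisation.

Answer: 2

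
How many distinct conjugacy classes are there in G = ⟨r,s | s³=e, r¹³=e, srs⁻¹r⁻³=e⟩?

The conjugacy classes (representative and size) are:
  [e] (size 1), [r] (size 3), [r⁵] (size 3), [r¹⁰] (size 3), [r⁸] (size 3), [r¹⁰s] (size 13), [r⁷s²] (size 13).
Class equation: 1 + 3 + 3 + 3 + 3 + 13 + 13 = 39 = |G|. So G has 7 conjugacy classes.

Answer: 7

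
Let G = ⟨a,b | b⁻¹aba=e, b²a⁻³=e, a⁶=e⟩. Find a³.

Compute successive powers of a, reducing at each step:
  a²: a · a = a²
  a³: (a²) · a = a³

Answer: a³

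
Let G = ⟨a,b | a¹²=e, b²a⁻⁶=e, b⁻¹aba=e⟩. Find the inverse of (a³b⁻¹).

The order of (a³b⁻¹) is 4 (smallest k with (a³b⁻¹)ᵏ = e), so (a³b⁻¹)⁻¹ = (a³b⁻¹)³ = a³b.
Check: (a³b⁻¹) · (a³b) → (a³b⁻¹) · a³ = b⁻¹;   (b⁻¹) · b = e, giving e as required.

Answer: a³b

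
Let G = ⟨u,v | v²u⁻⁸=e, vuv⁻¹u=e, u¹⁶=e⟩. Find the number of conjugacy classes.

The conjugacy classes (representative and size) are:
  [e] (size 1), [u] (size 2), [u¹⁴] (size 2), [u¹³] (size 2), [u¹²] (size 2), [u⁵] (size 2), [u¹⁰] (size 2), [u⁷] (size 2), [u⁸] (size 1), [v⁻¹] (size 8), [u⁷v⁻¹] (size 8).
Class equation: 1 + 2 + 2 + 2 + 2 + 2 + 2 + 2 + 1 + 8 + 8 = 32 = |G|. So G has 11 conjugacy classes.

Answer: 11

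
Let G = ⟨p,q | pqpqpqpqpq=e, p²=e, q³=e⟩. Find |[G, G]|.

G' = [G, G] is generated by all commutators. The generator-pair commutators are: [p, q] = pqpq².
The subgroup they normally generate is {e, p, q, q², pq, pqp, pqpq, pqpqp, q²pq²p, q²pq², q²p, pq², qp, qpq, qpqp, pq²pq²p, pq²pq², pq²p, q²pq, q²pqp, q²pqpq, qpq²pq², qpq²p, qpq², pqpq², pq²pq, pq²pqp, pq²pqpq, pqpq²pq², pqpq²p, q²pq²pq, pqpq²pq, pqpq²pqp, pqpq²pqpq, q²pq²pqpq², q²pq²pqp, q²pq²pqpq, q²pqpq²pq², q²pqpq²p, q²pqpq², qpqpq², qpq²pq, qpq²pqp, qpq²pqpq, qpqpq²pq², qpqpq²p, qpqpq²pq, pq²pqpq²pq², pq²pqpq²p, pq²pqpq², q²pqpq²pq, q²pqpq²pqp, qpq²pqpq²p, qpq²pqpq², pq²pqpq²pq, pq²pqpq²pqp, pqpq²pqpq²p, pqpq²pqpq², pqpq²pqpq²pq, qpq²pqpq²pq}, of order 60.
Check: |G/G'| = 60/60 = 1 is the order of the abelianisation.

Answer: 60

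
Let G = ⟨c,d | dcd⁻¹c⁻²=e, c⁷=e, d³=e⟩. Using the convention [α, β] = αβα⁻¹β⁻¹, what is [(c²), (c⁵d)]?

[(c²), (c⁵d)] = (c²)·(c⁵d)·(c²)⁻¹·(c⁵d)⁻¹.
  (c²) · (c⁵d) = d
  d · (c⁵) = c³d
  (c³d) · (cd²) = c⁵

Answer: c⁵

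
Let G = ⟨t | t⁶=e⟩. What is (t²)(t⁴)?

Compute (t²) · (t⁴) by multiplying left to right and reducing via the relations at each step:
  (t²) · t⁴ = e

Answer: e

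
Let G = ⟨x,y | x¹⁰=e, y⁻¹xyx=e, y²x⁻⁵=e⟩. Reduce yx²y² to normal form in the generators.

Multiply left to right, reducing at each step:
  y · x² = x³y⁻¹
  (x³y⁻¹) · y² = x³y

Answer: x³y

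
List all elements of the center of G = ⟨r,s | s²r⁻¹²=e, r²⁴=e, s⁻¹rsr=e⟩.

An element z ∈ Z(G) iff z commutes with every generator.
For example r¹² is central: (r¹²)·r = r¹³ = r·(r¹²); (r¹²)·s = s⁻¹ = s·(r¹²).
Whereas r ∉ Z(G) since r·s = rs ≠ r¹¹s⁻¹ = s·r.
Checking each of the 48 elements this way gives Z(G) = {e, r¹²}, of order 2.

Answer: {e, r¹²}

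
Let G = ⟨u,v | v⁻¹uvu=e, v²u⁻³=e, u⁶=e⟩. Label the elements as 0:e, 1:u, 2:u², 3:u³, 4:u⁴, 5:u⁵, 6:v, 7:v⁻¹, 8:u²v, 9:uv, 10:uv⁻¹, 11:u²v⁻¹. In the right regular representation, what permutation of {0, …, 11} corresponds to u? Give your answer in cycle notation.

(0 1 2 3 4 5)(6 11 10 7 8 9)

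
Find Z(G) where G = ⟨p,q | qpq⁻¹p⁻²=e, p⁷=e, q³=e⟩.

An element z ∈ Z(G) iff z commutes with every generator.
For example e is central: e·p = p = p·e; e·q = q = q·e.
Whereas p ∉ Z(G) since p·q = pq ≠ p²q = q·p.
Checking each of the 21 elements this way gives Z(G) = {e}, of order 1.

Answer: {e}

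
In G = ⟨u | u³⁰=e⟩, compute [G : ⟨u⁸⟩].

First find ord(u⁸) by computing successive powers:
  (u⁸)¹ = u⁸, (u⁸)² = u¹⁶, (u⁸)³ = u²⁴, (u⁸)⁴ = u², (u⁸)⁵ = u¹⁰, (u⁸)⁶ = u¹⁸, (u⁸)⁷ = u²⁶, (u⁸)⁸ = u⁴, (u⁸)⁹ = u¹², (u⁸)¹⁰ = u²⁰, (u⁸)¹¹ = u²⁸, (u⁸)¹² = u⁶, (u⁸)¹³ = u¹⁴, (u⁸)¹⁴ = u²², (u⁸)¹⁵ = e.
So |⟨u⁸⟩| = ord(u⁸) = 15. With |G| = 30, by Lagrange [G : ⟨u⁸⟩] = 30/15 = 2.

Answer: 2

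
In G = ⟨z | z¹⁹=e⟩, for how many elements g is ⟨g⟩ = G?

G is cyclic of order 19. An element generates G iff its order is 19, and a cyclic group of order 19 has exactly φ(19) = 18 such elements.

Answer: 18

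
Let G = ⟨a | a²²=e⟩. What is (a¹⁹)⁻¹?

The order of (a¹⁹) is 22 (smallest k with (a¹⁹)ᵏ = e), so (a¹⁹)⁻¹ = (a¹⁹)²¹ = a³.
Check: (a¹⁹) · (a³) → (a¹⁹) · a³ = e, giving e as required.

Answer: a³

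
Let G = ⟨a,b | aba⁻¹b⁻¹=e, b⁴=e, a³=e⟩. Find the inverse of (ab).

The order of (ab) is 12 (smallest k with (ab)ᵏ = e), so (ab)⁻¹ = (ab)¹¹ = a²b³.
Check: (ab) · (a²b³) → (ab) · a² = b;   b · b³ = e, giving e as required.

Answer: a²b³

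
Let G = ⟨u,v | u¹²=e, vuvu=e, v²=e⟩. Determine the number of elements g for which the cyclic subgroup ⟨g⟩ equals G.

⟨g⟩ = G would require ord(g) = |G| = 24, but the maximum element order in G is 12 < 24. So G is not cyclic and no single element generates it: the count is 0.

Answer: 0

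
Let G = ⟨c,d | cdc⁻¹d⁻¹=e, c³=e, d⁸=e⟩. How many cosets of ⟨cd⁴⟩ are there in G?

First find ord(cd⁴) by computing successive powers:
  (cd⁴)¹ = cd⁴, (cd⁴)² = c², (cd⁴)³ = d⁴, (cd⁴)⁴ = c, (cd⁴)⁵ = c²d⁴, (cd⁴)⁶ = e.
So |⟨cd⁴⟩| = ord(cd⁴) = 6. With |G| = 24, by Lagrange [G : ⟨cd⁴⟩] = 24/6 = 4.

Answer: 4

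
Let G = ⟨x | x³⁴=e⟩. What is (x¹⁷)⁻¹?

The order of (x¹⁷) is 2 (smallest k with (x¹⁷)ᵏ = e), so (x¹⁷)⁻¹ = (x¹⁷)¹ = x¹⁷.
Check: (x¹⁷) · (x¹⁷) → (x¹⁷) · x¹⁷ = e, giving e as required.

Answer: x¹⁷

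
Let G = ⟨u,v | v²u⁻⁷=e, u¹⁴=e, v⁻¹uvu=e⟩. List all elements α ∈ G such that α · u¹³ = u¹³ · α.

⟨u¹³⟩ ⊆ C_G(u¹³) since powers of u¹³ commute with u¹³; so |C_G(u¹³)| ≥ |⟨u¹³⟩| = 14.
By orbit–stabilizer, |C_G(u¹³)| = |G| / |conj. class of u¹³| = 28 / 2 = 14.
The 14 elements commuting with u¹³ are {e, u, u², u³, u⁴, u⁵, u⁶, u⁷, u⁸, u⁹, u¹⁰, u¹¹, u¹², u¹³}.

Answer: {e, u, u², u³, u⁴, u⁵, u⁶, u⁷, u⁸, u⁹, u¹⁰, u¹¹, u¹², u¹³}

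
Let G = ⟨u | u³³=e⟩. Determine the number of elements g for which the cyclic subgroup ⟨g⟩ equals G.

G is cyclic of order 33. An element generates G iff its order is 33, and a cyclic group of order 33 has exactly φ(33) = 20 such elements.

Answer: 20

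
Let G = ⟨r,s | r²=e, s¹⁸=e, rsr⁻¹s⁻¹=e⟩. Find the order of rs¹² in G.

Compute successive powers until reaching e:
  (rs¹²)¹ = rs¹², (rs¹²)² = s⁶, (rs¹²)³ = r, (rs¹²)⁴ = s¹², (rs¹²)⁵ = rs⁶, (rs¹²)⁶ = e.
The smallest positive k with (rs¹²)ᵏ = e is 6.

Answer: 6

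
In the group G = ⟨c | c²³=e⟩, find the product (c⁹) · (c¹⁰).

Compute (c⁹) · (c¹⁰) by multiplying left to right and reducing via the relations at each step:
  (c⁹) · c¹⁰ = c¹⁹

Answer: c¹⁹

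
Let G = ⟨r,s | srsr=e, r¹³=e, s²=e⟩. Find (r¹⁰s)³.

Compute successive powers of (r¹⁰s), reducing at each step:
  (r¹⁰s)²: (r¹⁰s) · r¹⁰ = s;   s · s = e
  (r¹⁰s)³: e · r¹⁰ = r¹⁰;   (r¹⁰) · s = r¹⁰s

Answer: r¹⁰s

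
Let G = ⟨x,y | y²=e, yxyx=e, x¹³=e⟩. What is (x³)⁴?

Compute successive powers of (x³), reducing at each step:
  (x³)²: (x³) · x³ = x⁶
  (x³)³: (x⁶) · x³ = x⁹
  (x³)⁴: (x⁹) · x³ = x¹²

Answer: x¹²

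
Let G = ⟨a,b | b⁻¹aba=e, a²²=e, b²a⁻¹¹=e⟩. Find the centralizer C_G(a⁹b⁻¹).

⟨a⁹b⁻¹⟩ ⊆ C_G(a⁹b⁻¹) since powers of a⁹b⁻¹ commute with a⁹b⁻¹; so |C_G(a⁹b⁻¹)| ≥ |⟨a⁹b⁻¹⟩| = 4.
By orbit–stabilizer, |C_G(a⁹b⁻¹)| = |G| / |conj. class of a⁹b⁻¹| = 44 / 11 = 4.
The 4 elements commuting with a⁹b⁻¹ are {e, a¹¹, a⁹b, a⁹b⁻¹}.

Answer: {e, a¹¹, a⁹b, a⁹b⁻¹}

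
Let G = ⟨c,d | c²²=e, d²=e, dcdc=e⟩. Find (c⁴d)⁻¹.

The order of (c⁴d) is 2 (smallest k with (c⁴d)ᵏ = e), so (c⁴d)⁻¹ = (c⁴d)¹ = c⁴d.
Check: (c⁴d) · (c⁴d) → (c⁴d) · c⁴ = d;   d · d = e, giving e as required.

Answer: c⁴d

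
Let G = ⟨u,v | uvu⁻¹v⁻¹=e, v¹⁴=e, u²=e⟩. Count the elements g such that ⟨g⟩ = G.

⟨g⟩ = G would require ord(g) = |G| = 28, but the maximum element order in G is 14 < 28. So G is not cyclic and no single element generates it: the count is 0.

Answer: 0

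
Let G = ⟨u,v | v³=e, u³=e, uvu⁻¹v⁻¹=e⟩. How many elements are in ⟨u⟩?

|⟨u⟩| equals the order of u. Compute successive powers until reaching e:
  u¹ = u, u² = u², u³ = e.
The smallest positive k with uᵏ = e is 3, so |⟨u⟩| = 3.

Answer: 3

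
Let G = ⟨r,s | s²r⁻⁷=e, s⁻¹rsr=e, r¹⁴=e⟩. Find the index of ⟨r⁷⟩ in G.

First find ord(r⁷) by computing successive powers:
  (r⁷)¹ = r⁷, (r⁷)² = e.
So |⟨r⁷⟩| = ord(r⁷) = 2. With |G| = 28, by Lagrange [G : ⟨r⁷⟩] = 28/2 = 14.

Answer: 14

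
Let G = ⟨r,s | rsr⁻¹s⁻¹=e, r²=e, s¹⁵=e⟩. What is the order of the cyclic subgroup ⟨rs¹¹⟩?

|⟨rs¹¹⟩| equals the order of rs¹¹. Compute successive powers until reaching e:
  (rs¹¹)¹ = rs¹¹, (rs¹¹)² = s⁷, (rs¹¹)³ = rs³, (rs¹¹)⁴ = s¹⁴, (rs¹¹)⁵ = rs¹⁰, (rs¹¹)⁶ = s⁶, (rs¹¹)⁷ = rs², (rs¹¹)⁸ = s¹³, (rs¹¹)⁹ = rs⁹, (rs¹¹)¹⁰ = s⁵, (rs¹¹)¹¹ = rs, (rs¹¹)¹² = s¹², (rs¹¹)¹³ = rs⁸, (rs¹¹)¹⁴ = s⁴, (rs¹¹)¹⁵ = r, (rs¹¹)¹⁶ = s¹¹, (rs¹¹)¹⁷ = rs⁷, (rs¹¹)¹⁸ = s³, (rs¹¹)¹⁹ = rs¹⁴, (rs¹¹)²⁰ = s¹⁰, (rs¹¹)²¹ = rs⁶, (rs¹¹)²² = s², (rs¹¹)²³ = rs¹³, (rs¹¹)²⁴ = s⁹, (rs¹¹)²⁵ = rs⁵, (rs¹¹)²⁶ = s, (rs¹¹)²⁷ = rs¹², (rs¹¹)²⁸ = s⁸, (rs¹¹)²⁹ = rs⁴, (rs¹¹)³⁰ = e.
The smallest positive k with (rs¹¹)ᵏ = e is 30, so |⟨rs¹¹⟩| = 30.

Answer: 30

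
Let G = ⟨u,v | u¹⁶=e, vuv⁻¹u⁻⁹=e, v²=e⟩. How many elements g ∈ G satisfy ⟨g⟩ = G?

⟨g⟩ = G would require ord(g) = |G| = 32, but the maximum element order in G is 16 < 32. So G is not cyclic and no single element generates it: the count is 0.

Answer: 0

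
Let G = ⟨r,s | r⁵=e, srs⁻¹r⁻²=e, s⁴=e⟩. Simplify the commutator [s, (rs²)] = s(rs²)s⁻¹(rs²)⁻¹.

[s, (rs²)] = s·(rs²)·s⁻¹·(rs²)⁻¹.
  s · (rs²) = r²s³
  (r²s³) · (s³) = r²s²
  (r²s²) · (rs²) = r

Answer: r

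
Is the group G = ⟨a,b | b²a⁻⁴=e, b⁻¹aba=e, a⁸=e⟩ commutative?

a·b = ab but b·a = a³b⁻¹, so a·b ≠ b·a and G is not abelian.

Answer: No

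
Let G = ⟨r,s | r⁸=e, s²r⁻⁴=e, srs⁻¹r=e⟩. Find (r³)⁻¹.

The order of (r³) is 8 (smallest k with (r³)ᵏ = e), so (r³)⁻¹ = (r³)⁷ = r⁵.
Check: (r³) · (r⁵) → (r³) · r⁵ = e, giving e as required.

Answer: r⁵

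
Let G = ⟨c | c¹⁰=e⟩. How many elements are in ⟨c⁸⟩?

|⟨c⁸⟩| equals the order of c⁸. Compute successive powers until reaching e:
  (c⁸)¹ = c⁸, (c⁸)² = c⁶, (c⁸)³ = c⁴, (c⁸)⁴ = c², (c⁸)⁵ = e.
The smallest positive k with (c⁸)ᵏ = e is 5, so |⟨c⁸⟩| = 5.

Answer: 5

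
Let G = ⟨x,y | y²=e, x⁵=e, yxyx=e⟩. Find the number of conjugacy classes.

The conjugacy classes (representative and size) are:
  [e] (size 1), [x] (size 2), [x²] (size 2), [y] (size 5).
Class equation: 1 + 2 + 2 + 5 = 10 = |G|. So G has 4 conjugacy classes.

Answer: 4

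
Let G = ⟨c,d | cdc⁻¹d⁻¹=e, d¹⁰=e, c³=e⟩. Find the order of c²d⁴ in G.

Compute successive powers until reaching e:
  (c²d⁴)¹ = c²d⁴, (c²d⁴)² = cd⁸, (c²d⁴)³ = d², (c²d⁴)⁴ = c²d⁶, (c²d⁴)⁵ = c, (c²d⁴)⁶ = d⁴, (c²d⁴)⁷ = c²d⁸, (c²d⁴)⁸ = cd², (c²d⁴)⁹ = d⁶, (c²d⁴)¹⁰ = c², (c²d⁴)¹¹ = cd⁴, (c²d⁴)¹² = d⁸, (c²d⁴)¹³ = c²d², (c²d⁴)¹⁴ = cd⁶, (c²d⁴)¹⁵ = e.
The smallest positive k with (c²d⁴)ᵏ = e is 15.

Answer: 15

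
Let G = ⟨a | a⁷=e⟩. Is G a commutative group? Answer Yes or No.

G has a single generator, so G is cyclic and hence abelian.

Answer: Yes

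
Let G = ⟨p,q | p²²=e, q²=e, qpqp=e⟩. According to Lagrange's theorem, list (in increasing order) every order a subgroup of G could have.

|G| = 44 = 2² · 11. By Lagrange's theorem the order of any subgroup divides 44; the divisors of 44 are 1, 2, 4, 11, 22, 44.

Answer: 1, 2, 4, 11, 22, 44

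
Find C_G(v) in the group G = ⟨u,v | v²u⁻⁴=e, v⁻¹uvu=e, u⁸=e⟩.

⟨v⟩ ⊆ C_G(v) since powers of v commute with v; so |C_G(v)| ≥ |⟨v⟩| = 4.
By orbit–stabilizer, |C_G(v)| = |G| / |conj. class of v| = 16 / 4 = 4.
The 4 elements commuting with v are {e, u⁴, v, v⁻¹}.

Answer: {e, u⁴, v, v⁻¹}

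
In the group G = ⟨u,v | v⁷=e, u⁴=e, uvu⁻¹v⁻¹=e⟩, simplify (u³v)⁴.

Compute successive powers of (u³v), reducing at each step:
  (u³v)²: (u³v) · u³ = u²v;   (u²v) · v = u²v²
  (u³v)³: (u²v²) · u³ = uv²;   (uv²) · v = uv³
  (u³v)⁴: (uv³) · u³ = v³;   (v³) · v = v⁴

Answer: v⁴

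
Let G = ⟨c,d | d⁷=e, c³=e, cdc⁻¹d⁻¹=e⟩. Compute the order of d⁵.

Compute successive powers until reaching e:
  (d⁵)¹ = d⁵, (d⁵)² = d³, (d⁵)³ = d, (d⁵)⁴ = d⁶, (d⁵)⁵ = d⁴, (d⁵)⁶ = d², (d⁵)⁷ = e.
The smallest positive k with (d⁵)ᵏ = e is 7.

Answer: 7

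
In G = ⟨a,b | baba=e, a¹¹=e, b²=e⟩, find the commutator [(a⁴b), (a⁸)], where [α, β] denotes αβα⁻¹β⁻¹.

[(a⁴b), (a⁸)] = (a⁴b)·(a⁸)·(a⁴b)⁻¹·(a⁸)⁻¹.
  (a⁴b) · (a⁸) = a⁷b
  (a⁷b) · (a⁴b) = a³
  (a³) · (a³) = a⁶

Answer: a⁶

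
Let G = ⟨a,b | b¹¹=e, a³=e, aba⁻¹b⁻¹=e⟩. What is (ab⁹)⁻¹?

The order of (ab⁹) is 33 (smallest k with (ab⁹)ᵏ = e), so (ab⁹)⁻¹ = (ab⁹)³² = a²b².
Check: (ab⁹) · (a²b²) → (ab⁹) · a² = b⁹;   (b⁹) · b² = e, giving e as required.

Answer: a²b²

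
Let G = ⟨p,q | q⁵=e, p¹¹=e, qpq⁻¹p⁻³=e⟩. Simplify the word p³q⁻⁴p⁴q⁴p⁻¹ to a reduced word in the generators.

Multiply left to right, reducing at each step:
  (p³) · q⁻⁴ = p³q
  (p³q) · p⁴ = p⁴q
  (p⁴q) · q⁴ = p⁴
  (p⁴) · p⁻¹ = p³

Answer: p³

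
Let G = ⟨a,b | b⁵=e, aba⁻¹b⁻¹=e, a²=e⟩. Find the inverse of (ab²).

The order of (ab²) is 10 (smallest k with (ab²)ᵏ = e), so (ab²)⁻¹ = (ab²)⁹ = ab³.
Check: (ab²) · (ab³) → (ab²) · a = b²;   (b²) · b³ = e, giving e as required.

Answer: ab³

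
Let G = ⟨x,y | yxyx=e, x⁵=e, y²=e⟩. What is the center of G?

An element z ∈ Z(G) iff z commutes with every generator.
For example e is central: e·x = x = x·e; e·y = y = y·e.
Whereas x ∉ Z(G) since x·y = xy ≠ x⁴y = y·x.
Checking each of the 10 elements this way gives Z(G) = {e}, of order 1.

Answer: {e}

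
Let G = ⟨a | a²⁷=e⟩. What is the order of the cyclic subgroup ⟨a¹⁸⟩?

|⟨a¹⁸⟩| equals the order of a¹⁸. Compute successive powers until reaching e:
  (a¹⁸)¹ = a¹⁸, (a¹⁸)² = a⁹, (a¹⁸)³ = e.
The smallest positive k with (a¹⁸)ᵏ = e is 3, so |⟨a¹⁸⟩| = 3.

Answer: 3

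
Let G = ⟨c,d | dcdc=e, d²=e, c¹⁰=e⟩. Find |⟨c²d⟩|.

|⟨c²d⟩| equals the order of c²d. Compute successive powers until reaching e:
  (c²d)¹ = c²d, (c²d)² = e.
The smallest positive k with (c²d)ᵏ = e is 2, so |⟨c²d⟩| = 2.

Answer: 2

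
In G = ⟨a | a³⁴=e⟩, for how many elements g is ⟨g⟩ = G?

G is cyclic of order 34. An element generates G iff its order is 34, and a cyclic group of order 34 has exactly φ(34) = 16 such elements.

Answer: 16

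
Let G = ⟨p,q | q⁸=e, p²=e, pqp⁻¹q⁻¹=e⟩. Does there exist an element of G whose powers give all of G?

|G| = 16, but the maximum element order in G is 8 < 16. No single element generates all of G, so G is not cyclic.

Answer: No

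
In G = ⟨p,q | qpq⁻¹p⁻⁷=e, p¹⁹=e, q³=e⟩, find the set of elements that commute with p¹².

⟨p¹²⟩ ⊆ C_G(p¹²) since powers of p¹² commute with p¹²; so |C_G(p¹²)| ≥ |⟨p¹²⟩| = 19.
By orbit–stabilizer, |C_G(p¹²)| = |G| / |conj. class of p¹²| = 57 / 3 = 19.
The 19 elements commuting with p¹² are {e, p, p², p³, p⁴, p⁵, p⁶, p⁷, p⁸, p⁹, p¹⁰, p¹¹, p¹², p¹³, p¹⁴, p¹⁵, p¹⁶, p¹⁷, p¹⁸}.

Answer: {e, p, p², p³, p⁴, p⁵, p⁶, p⁷, p⁸, p⁹, p¹⁰, p¹¹, p¹², p¹³, p¹⁴, p¹⁵, p¹⁶, p¹⁷, p¹⁸}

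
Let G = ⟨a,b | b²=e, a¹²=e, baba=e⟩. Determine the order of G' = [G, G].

G' = [G, G] is generated by all commutators. The generator-pair commutators are: [a, b] = a².
The subgroup they normally generate is {e, a², a⁴, a⁶, a⁸, a¹⁰}, of order 6.
Check: |G/G'| = 24/6 = 4 is the order of the abelianisation.

Answer: 6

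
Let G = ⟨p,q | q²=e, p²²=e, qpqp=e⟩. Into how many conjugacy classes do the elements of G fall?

The conjugacy classes (representative and size) are:
  [e] (size 1), [p] (size 2), [p²] (size 2), [p¹⁹] (size 2), [p⁴] (size 2), [p⁵] (size 2), [p⁶] (size 2), [p⁷] (size 2), [p⁸] (size 2), [p¹³] (size 2), [p¹⁰] (size 2), [p¹¹] (size 1), [p⁶q] (size 11), [pq] (size 11).
Class equation: 1 + 2 + 2 + 2 + 2 + 2 + 2 + 2 + 2 + 2 + 2 + 1 + 11 + 11 = 44 = |G|. So G has 14 conjugacy classes.

Answer: 14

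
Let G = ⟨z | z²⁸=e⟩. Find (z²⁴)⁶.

Compute successive powers of (z²⁴), reducing at each step:
  (z²⁴)²: (z²⁴) · z²⁴ = z²⁰
  (z²⁴)³: (z²⁰) · z²⁴ = z¹⁶
  (z²⁴)⁴: (z¹⁶) · z²⁴ = z¹²
  (z²⁴)⁵: (z¹²) · z²⁴ = z⁸
  (z²⁴)⁶: (z⁸) · z²⁴ = z⁴

Answer: z⁴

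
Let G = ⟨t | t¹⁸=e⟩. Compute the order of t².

Compute successive powers until reaching e:
  (t²)¹ = t², (t²)² = t⁴, (t²)³ = t⁶, (t²)⁴ = t⁸, (t²)⁵ = t¹⁰, (t²)⁶ = t¹², (t²)⁷ = t¹⁴, (t²)⁸ = t¹⁶, (t²)⁹ = e.
The smallest positive k with (t²)ᵏ = e is 9.

Answer: 9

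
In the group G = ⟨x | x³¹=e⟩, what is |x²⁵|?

Compute successive powers until reaching e:
  (x²⁵)¹ = x²⁵, (x²⁵)² = x¹⁹, (x²⁵)³ = x¹³, (x²⁵)⁴ = x⁷, (x²⁵)⁵ = x, (x²⁵)⁶ = x²⁶, (x²⁵)⁷ = x²⁰, (x²⁵)⁸ = x¹⁴, (x²⁵)⁹ = x⁸, (x²⁵)¹⁰ = x², (x²⁵)¹¹ = x²⁷, (x²⁵)¹² = x²¹, (x²⁵)¹³ = x¹⁵, (x²⁵)¹⁴ = x⁹, (x²⁵)¹⁵ = x³, (x²⁵)¹⁶ = x²⁸, (x²⁵)¹⁷ = x²², (x²⁵)¹⁸ = x¹⁶, (x²⁵)¹⁹ = x¹⁰, (x²⁵)²⁰ = x⁴, (x²⁵)²¹ = x²⁹, (x²⁵)²² = x²³, (x²⁵)²³ = x¹⁷, (x²⁵)²⁴ = x¹¹, (x²⁵)²⁵ = x⁵, (x²⁵)²⁶ = x³⁰, (x²⁵)²⁷ = x²⁴, (x²⁵)²⁸ = x¹⁸, (x²⁵)²⁹ = x¹², (x²⁵)³⁰ = x⁶, (x²⁵)³¹ = e.
The smallest positive k with (x²⁵)ᵏ = e is 31.

Answer: 31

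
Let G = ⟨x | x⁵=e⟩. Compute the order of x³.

Compute successive powers until reaching e:
  (x³)¹ = x³, (x³)² = x, (x³)³ = x⁴, (x³)⁴ = x², (x³)⁵ = e.
The smallest positive k with (x³)ᵏ = e is 5.

Answer: 5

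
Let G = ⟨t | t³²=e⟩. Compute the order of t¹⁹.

Compute successive powers until reaching e:
  (t¹⁹)¹ = t¹⁹, (t¹⁹)² = t⁶, (t¹⁹)³ = t²⁵, (t¹⁹)⁴ = t¹², (t¹⁹)⁵ = t³¹, (t¹⁹)⁶ = t¹⁸, (t¹⁹)⁷ = t⁵, (t¹⁹)⁸ = t²⁴, (t¹⁹)⁹ = t¹¹, (t¹⁹)¹⁰ = t³⁰, (t¹⁹)¹¹ = t¹⁷, (t¹⁹)¹² = t⁴, (t¹⁹)¹³ = t²³, (t¹⁹)¹⁴ = t¹⁰, (t¹⁹)¹⁵ = t²⁹, (t¹⁹)¹⁶ = t¹⁶, (t¹⁹)¹⁷ = t³, (t¹⁹)¹⁸ = t²², (t¹⁹)¹⁹ = t⁹, (t¹⁹)²⁰ = t²⁸, (t¹⁹)²¹ = t¹⁵, (t¹⁹)²² = t², (t¹⁹)²³ = t²¹, (t¹⁹)²⁴ = t⁸, (t¹⁹)²⁵ = t²⁷, (t¹⁹)²⁶ = t¹⁴, (t¹⁹)²⁷ = t, (t¹⁹)²⁸ = t²⁰, (t¹⁹)²⁹ = t⁷, (t¹⁹)³⁰ = t²⁶, (t¹⁹)³¹ = t¹³, (t¹⁹)³² = e.
The smallest positive k with (t¹⁹)ᵏ = e is 32.

Answer: 32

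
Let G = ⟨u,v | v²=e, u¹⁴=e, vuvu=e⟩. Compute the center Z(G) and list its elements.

An element z ∈ Z(G) iff z commutes with every generator.
For example u⁷ is central: (u⁷)·u = u⁸ = u·(u⁷); (u⁷)·v = u⁷v = v·(u⁷).
Whereas u ∉ Z(G) since u·v = uv ≠ u¹³v = v·u.
Checking each of the 28 elements this way gives Z(G) = {e, u⁷}, of order 2.

Answer: {e, u⁷}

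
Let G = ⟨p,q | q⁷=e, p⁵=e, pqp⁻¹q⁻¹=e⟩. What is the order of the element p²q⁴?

Compute successive powers until reaching e:
  (p²q⁴)¹ = p²q⁴, (p²q⁴)² = p⁴q, (p²q⁴)³ = pq⁵, (p²q⁴)⁴ = p³q², (p²q⁴)⁵ = q⁶, (p²q⁴)⁶ = p²q³, (p²q⁴)⁷ = p⁴, (p²q⁴)⁸ = pq⁴, (p²q⁴)⁹ = p³q, (p²q⁴)¹⁰ = q⁵, (p²q⁴)¹¹ = p²q², (p²q⁴)¹² = p⁴q⁶, (p²q⁴)¹³ = pq³, (p²q⁴)¹⁴ = p³, (p²q⁴)¹⁵ = q⁴, (p²q⁴)¹⁶ = p²q, (p²q⁴)¹⁷ = p⁴q⁵, (p²q⁴)¹⁸ = pq², (p²q⁴)¹⁹ = p³q⁶, (p²q⁴)²⁰ = q³, (p²q⁴)²¹ = p², (p²q⁴)²² = p⁴q⁴, (p²q⁴)²³ = pq, (p²q⁴)²⁴ = p³q⁵, (p²q⁴)²⁵ = q², (p²q⁴)²⁶ = p²q⁶, (p²q⁴)²⁷ = p⁴q³, (p²q⁴)²⁸ = p, (p²q⁴)²⁹ = p³q⁴, (p²q⁴)³⁰ = q, (p²q⁴)³¹ = p²q⁵, (p²q⁴)³² = p⁴q², (p²q⁴)³³ = pq⁶, (p²q⁴)³⁴ = p³q³, (p²q⁴)³⁵ = e.
The smallest positive k with (p²q⁴)ᵏ = e is 35.

Answer: 35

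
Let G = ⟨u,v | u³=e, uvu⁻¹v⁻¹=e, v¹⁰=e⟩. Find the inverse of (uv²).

The order of (uv²) is 15 (smallest k with (uv²)ᵏ = e), so (uv²)⁻¹ = (uv²)¹⁴ = u²v⁸.
Check: (uv²) · (u²v⁸) → (uv²) · u² = v²;   (v²) · v⁸ = e, giving e as required.

Answer: u²v⁸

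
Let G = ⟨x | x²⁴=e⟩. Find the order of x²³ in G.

Compute successive powers until reaching e:
  (x²³)¹ = x²³, (x²³)² = x²², (x²³)³ = x²¹, (x²³)⁴ = x²⁰, (x²³)⁵ = x¹⁹, (x²³)⁶ = x¹⁸, (x²³)⁷ = x¹⁷, (x²³)⁸ = x¹⁶, (x²³)⁹ = x¹⁵, (x²³)¹⁰ = x¹⁴, (x²³)¹¹ = x¹³, (x²³)¹² = x¹², (x²³)¹³ = x¹¹, (x²³)¹⁴ = x¹⁰, (x²³)¹⁵ = x⁹, (x²³)¹⁶ = x⁸, (x²³)¹⁷ = x⁷, (x²³)¹⁸ = x⁶, (x²³)¹⁹ = x⁵, (x²³)²⁰ = x⁴, (x²³)²¹ = x³, (x²³)²² = x², (x²³)²³ = x, (x²³)²⁴ = e.
The smallest positive k with (x²³)ᵏ = e is 24.

Answer: 24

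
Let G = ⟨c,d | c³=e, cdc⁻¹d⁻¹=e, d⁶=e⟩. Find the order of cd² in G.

Compute successive powers until reaching e:
  (cd²)¹ = cd², (cd²)² = c²d⁴, (cd²)³ = e.
The smallest positive k with (cd²)ᵏ = e is 3.

Answer: 3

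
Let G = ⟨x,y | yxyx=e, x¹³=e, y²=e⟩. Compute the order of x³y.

Compute successive powers until reaching e:
  (x³y)¹ = x³y, (x³y)² = e.
The smallest positive k with (x³y)ᵏ = e is 2.

Answer: 2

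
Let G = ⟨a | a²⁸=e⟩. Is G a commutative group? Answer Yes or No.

G has a single generator, so G is cyclic and hence abelian.

Answer: Yes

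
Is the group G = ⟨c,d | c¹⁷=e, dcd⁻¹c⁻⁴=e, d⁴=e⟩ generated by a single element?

Every cyclic group is abelian. But c·d = cd while d·c = c⁴d, so c·d ≠ d·c and G is not abelian. Hence G is not cyclic.

Answer: No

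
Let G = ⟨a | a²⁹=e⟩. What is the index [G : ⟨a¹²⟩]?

First find ord(a¹²) by computing successive powers:
  (a¹²)¹ = a¹², (a¹²)² = a²⁴, (a¹²)³ = a⁷, (a¹²)⁴ = a¹⁹, (a¹²)⁵ = a², (a¹²)⁶ = a¹⁴, (a¹²)⁷ = a²⁶, (a¹²)⁸ = a⁹, (a¹²)⁹ = a²¹, (a¹²)¹⁰ = a⁴, (a¹²)¹¹ = a¹⁶, (a¹²)¹² = a²⁸, (a¹²)¹³ = a¹¹, (a¹²)¹⁴ = a²³, (a¹²)¹⁵ = a⁶, (a¹²)¹⁶ = a¹⁸, (a¹²)¹⁷ = a, (a¹²)¹⁸ = a¹³, (a¹²)¹⁹ = a²⁵, (a¹²)²⁰ = a⁸, (a¹²)²¹ = a²⁰, (a¹²)²² = a³, (a¹²)²³ = a¹⁵, (a¹²)²⁴ = a²⁷, (a¹²)²⁵ = a¹⁰, (a¹²)²⁶ = a²², (a¹²)²⁷ = a⁵, (a¹²)²⁸ = a¹⁷, (a¹²)²⁹ = e.
So |⟨a¹²⟩| = ord(a¹²) = 29. With |G| = 29, by Lagrange [G : ⟨a¹²⟩] = 29/29 = 1.

Answer: 1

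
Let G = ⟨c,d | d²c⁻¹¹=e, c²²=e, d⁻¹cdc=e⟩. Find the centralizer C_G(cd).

⟨cd⟩ ⊆ C_G(cd) since powers of cd commute with cd; so |C_G(cd)| ≥ |⟨cd⟩| = 4.
By orbit–stabilizer, |C_G(cd)| = |G| / |conj. class of cd| = 44 / 11 = 4.
The 4 elements commuting with cd are {e, c¹¹, cd, cd⁻¹}.

Answer: {e, c¹¹, cd, cd⁻¹}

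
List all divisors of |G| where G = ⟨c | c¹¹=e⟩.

|G| = 11 = 11. By Lagrange's theorem the order of any subgroup divides 11; the divisors of 11 are 1, 11.

Answer: 1, 11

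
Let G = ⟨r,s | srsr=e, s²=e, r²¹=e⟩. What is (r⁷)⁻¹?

The order of (r⁷) is 3 (smallest k with (r⁷)ᵏ = e), so (r⁷)⁻¹ = (r⁷)² = r¹⁴.
Check: (r⁷) · (r¹⁴) → (r⁷) · r¹⁴ = e, giving e as required.

Answer: r¹⁴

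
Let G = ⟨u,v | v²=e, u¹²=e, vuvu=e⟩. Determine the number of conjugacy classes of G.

The conjugacy classes (representative and size) are:
  [e] (size 1), [u¹¹] (size 2), [u²] (size 2), [u⁹] (size 2), [u⁴] (size 2), [u⁵] (size 2), [u⁶] (size 1), [v] (size 6), [uv] (size 6).
Class equation: 1 + 2 + 2 + 2 + 2 + 2 + 1 + 6 + 6 = 24 = |G|. So G has 9 conjugacy classes.

Answer: 9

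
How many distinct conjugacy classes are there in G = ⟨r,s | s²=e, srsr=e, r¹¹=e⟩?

The conjugacy classes (representative and size) are:
  [e] (size 1), [r¹⁰] (size 2), [r²] (size 2), [r³] (size 2), [r⁷] (size 2), [r⁶] (size 2), [r²s] (size 11).
Class equation: 1 + 2 + 2 + 2 + 2 + 2 + 11 = 22 = |G|. So G has 7 conjugacy classes.

Answer: 7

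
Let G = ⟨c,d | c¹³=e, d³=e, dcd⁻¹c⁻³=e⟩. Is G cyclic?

Every cyclic group is abelian. But c·d = cd while d·c = c³d, so c·d ≠ d·c and G is not abelian. Hence G is not cyclic.

Answer: No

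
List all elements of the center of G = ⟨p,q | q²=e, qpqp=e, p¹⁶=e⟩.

An element z ∈ Z(G) iff z commutes with every generator.
For example p⁸ is central: (p⁸)·p = p⁹ = p·(p⁸); (p⁸)·q = p⁸q = q·(p⁸).
Whereas p ∉ Z(G) since p·q = pq ≠ p¹⁵q = q·p.
Checking each of the 32 elements this way gives Z(G) = {e, p⁸}, of order 2.

Answer: {e, p⁸}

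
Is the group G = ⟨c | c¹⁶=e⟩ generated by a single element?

|G| = 16. The element c has order 16 (its powers give 16 distinct elements), so ⟨c⟩ = G and G is cyclic.

Answer: Yes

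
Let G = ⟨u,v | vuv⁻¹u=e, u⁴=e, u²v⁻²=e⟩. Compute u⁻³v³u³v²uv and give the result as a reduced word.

Multiply left to right, reducing at each step:
  u · v³ = uv⁻¹
  (uv⁻¹) · u³ = v
  v · v² = v⁻¹
  (v⁻¹) · u = uv
  (uv) · v = u³

Answer: u³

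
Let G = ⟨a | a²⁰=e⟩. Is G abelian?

G has a single generator, so G is cyclic and hence abelian.

Answer: Yes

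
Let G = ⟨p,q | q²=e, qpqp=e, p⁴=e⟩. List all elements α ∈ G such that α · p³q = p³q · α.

⟨p³q⟩ ⊆ C_G(p³q) since powers of p³q commute with p³q; so |C_G(p³q)| ≥ |⟨p³q⟩| = 2.
By orbit–stabilizer, |C_G(p³q)| = |G| / |conj. class of p³q| = 8 / 2 = 4.
The 4 elements commuting with p³q are {e, p², p³q, pq}.

Answer: {e, p², p³q, pq}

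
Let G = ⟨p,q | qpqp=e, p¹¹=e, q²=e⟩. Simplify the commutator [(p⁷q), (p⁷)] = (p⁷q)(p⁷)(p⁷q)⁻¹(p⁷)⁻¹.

[(p⁷q), (p⁷)] = (p⁷q)·(p⁷)·(p⁷q)⁻¹·(p⁷)⁻¹.
  (p⁷q) · (p⁷) = q
  q · (p⁷q) = p⁴
  (p⁴) · (p⁴) = p⁸

Answer: p⁸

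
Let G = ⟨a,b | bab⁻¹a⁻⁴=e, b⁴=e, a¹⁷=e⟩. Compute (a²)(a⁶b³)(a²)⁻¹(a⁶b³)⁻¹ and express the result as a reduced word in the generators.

[(a²), (a⁶b³)] = (a²)·(a⁶b³)·(a²)⁻¹·(a⁶b³)⁻¹.
  (a²) · (a⁶b³) = a⁸b³
  (a⁸b³) · (a¹⁵) = a¹⁶b³
  (a¹⁶b³) · (a¹⁰b) = a¹⁰

Answer: a¹⁰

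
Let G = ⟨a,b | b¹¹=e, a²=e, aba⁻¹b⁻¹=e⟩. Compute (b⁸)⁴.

Compute successive powers of (b⁸), reducing at each step:
  (b⁸)²: (b⁸) · b⁸ = b⁵
  (b⁸)³: (b⁵) · b⁸ = b²
  (b⁸)⁴: (b²) · b⁸ = b¹⁰

Answer: b¹⁰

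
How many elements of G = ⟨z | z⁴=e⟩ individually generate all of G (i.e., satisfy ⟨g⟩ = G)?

G is cyclic of order 4. An element generates G iff its order is 4, and a cyclic group of order 4 has exactly φ(4) = 2 such elements.

Answer: 2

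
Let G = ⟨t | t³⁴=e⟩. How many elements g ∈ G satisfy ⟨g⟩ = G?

G is cyclic of order 34. An element generates G iff its order is 34, and a cyclic group of order 34 has exactly φ(34) = 16 such elements.

Answer: 16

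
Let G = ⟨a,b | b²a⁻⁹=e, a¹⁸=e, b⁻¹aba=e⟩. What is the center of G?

An element z ∈ Z(G) iff z commutes with every generator.
For example a⁹ is central: (a⁹)·a = a¹⁰ = a·(a⁹); (a⁹)·b = b⁻¹ = b·(a⁹).
Whereas a ∉ Z(G) since a·b = ab ≠ a⁸b⁻¹ = b·a.
Checking each of the 36 elements this way gives Z(G) = {e, a⁹}, of order 2.

Answer: {e, a⁹}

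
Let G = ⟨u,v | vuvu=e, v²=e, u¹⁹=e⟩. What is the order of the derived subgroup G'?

G' = [G, G] is generated by all commutators. The generator-pair commutators are: [u, v] = u².
The subgroup they normally generate is {e, u, u², u³, u⁴, u⁵, u⁶, u⁷, u⁸, u⁹, u¹⁰, u¹¹, u¹², u¹³, u¹⁴, u¹⁵, u¹⁶, u¹⁷, u¹⁸}, of order 19.
Check: |G/G'| = 38/19 = 2 is the order of the abelianisation.

Answer: 19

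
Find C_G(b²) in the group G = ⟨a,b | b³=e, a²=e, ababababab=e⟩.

⟨b²⟩ ⊆ C_G(b²) since powers of b² commute with b²; so |C_G(b²)| ≥ |⟨b²⟩| = 3.
By orbit–stabilizer, |C_G(b²)| = |G| / |conj. class of b²| = 60 / 20 = 3.
The 3 elements commuting with b² are {e, b, b²}.

Answer: {e, b, b²}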